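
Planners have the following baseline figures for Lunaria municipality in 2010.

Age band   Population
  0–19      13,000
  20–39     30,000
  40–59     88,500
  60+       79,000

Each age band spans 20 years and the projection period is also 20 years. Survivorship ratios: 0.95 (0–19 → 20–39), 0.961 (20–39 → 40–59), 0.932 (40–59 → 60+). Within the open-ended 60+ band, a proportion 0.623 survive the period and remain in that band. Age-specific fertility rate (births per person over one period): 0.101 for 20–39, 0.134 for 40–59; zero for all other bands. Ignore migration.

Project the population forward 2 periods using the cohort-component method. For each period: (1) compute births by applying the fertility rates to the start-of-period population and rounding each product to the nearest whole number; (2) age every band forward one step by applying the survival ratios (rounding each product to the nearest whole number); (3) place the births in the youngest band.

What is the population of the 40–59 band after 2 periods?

(Bands numbered youngest = 1 to oldest = 4.)
— Period 1 —
Births: 30000 × 0.101 = 3030  |  88500 × 0.134 = 11859 — total 14889
Band 2: 13000 × 0.95 = 12350
Band 3: 30000 × 0.961 = 28830
Band 4: 88500 × 0.932 + 79000 × 0.623 = 82482 + 49217 = 131699
Giving 14889 / 12350 / 28830 / 131699.
— Period 2 —
Births: 12350 × 0.101 = 1247  |  28830 × 0.134 = 3863 — total 5110
Band 2: 14889 × 0.95 = 14145
Band 3: 12350 × 0.961 = 11868
Band 4: 28830 × 0.932 + 131699 × 0.623 = 26870 + 82048 = 108918
Giving 5110 / 14145 / 11868 / 108918.

11868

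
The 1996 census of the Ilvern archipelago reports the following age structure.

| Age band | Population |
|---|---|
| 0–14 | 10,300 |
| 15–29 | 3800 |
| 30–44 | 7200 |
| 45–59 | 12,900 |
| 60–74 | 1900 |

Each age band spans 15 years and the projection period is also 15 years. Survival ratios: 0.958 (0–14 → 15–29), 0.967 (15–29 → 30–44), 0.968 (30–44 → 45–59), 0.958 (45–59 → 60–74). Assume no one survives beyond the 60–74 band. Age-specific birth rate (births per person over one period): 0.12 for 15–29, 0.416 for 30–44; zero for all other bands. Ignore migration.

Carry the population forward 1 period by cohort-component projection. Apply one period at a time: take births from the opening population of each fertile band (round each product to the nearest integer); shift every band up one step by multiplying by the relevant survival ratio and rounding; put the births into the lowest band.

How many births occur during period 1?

3451

Call the groups 1 to 5, youngest first.
After projecting period 1:
Births: 3800 × 0.12 = 456  |  7200 × 0.416 = 2995 ⇒ total 3451
Group 2: 10300 × 0.958 = 9867
Group 3: 3800 × 0.967 = 3675
Group 4: 7200 × 0.968 = 6970
Group 5: 12900 × 0.958 = 12358
End of period: [3451, 9867, 3675, 6970, 12358]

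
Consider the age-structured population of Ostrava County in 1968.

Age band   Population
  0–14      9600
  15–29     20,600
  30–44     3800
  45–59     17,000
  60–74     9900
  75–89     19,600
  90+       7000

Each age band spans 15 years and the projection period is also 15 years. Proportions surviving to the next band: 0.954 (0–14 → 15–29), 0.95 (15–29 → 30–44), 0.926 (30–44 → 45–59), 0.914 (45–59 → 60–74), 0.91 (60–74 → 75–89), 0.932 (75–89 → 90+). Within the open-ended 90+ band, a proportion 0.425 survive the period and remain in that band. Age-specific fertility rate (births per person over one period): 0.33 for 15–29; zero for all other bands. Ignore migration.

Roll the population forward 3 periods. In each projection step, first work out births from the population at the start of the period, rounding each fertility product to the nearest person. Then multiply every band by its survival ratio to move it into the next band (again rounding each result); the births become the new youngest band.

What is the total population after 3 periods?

After projecting period 1:
Births: 20600 × 0.33 = 6798
15–29: 9600 × 0.954 = 9158
30–44: 20600 × 0.95 = 19570
45–59: 3800 × 0.926 = 3519
60–74: 17000 × 0.914 = 15538
75–89: 9900 × 0.91 = 9009
90+: 19600 × 0.932 + 7000 × 0.425 = 18267 + 2975 = 21242
Population now: 0–14=6798, 15–29=9158, 30–44=19570, 45–59=3519, 60–74=15538, 75–89=9009, 90+=21242
After projecting period 2:
Births: 9158 × 0.33 = 3022
15–29: 6798 × 0.954 = 6485
30–44: 9158 × 0.95 = 8700
45–59: 19570 × 0.926 = 18122
60–74: 3519 × 0.914 = 3216
75–89: 15538 × 0.91 = 14140
90+: 9009 × 0.932 + 21242 × 0.425 = 8396 + 9028 = 17424
Population now: 0–14=3022, 15–29=6485, 30–44=8700, 45–59=18122, 60–74=3216, 75–89=14140, 90+=17424
After projecting period 3:
Births: 6485 × 0.33 = 2140
15–29: 3022 × 0.954 = 2883
30–44: 6485 × 0.95 = 6161
45–59: 8700 × 0.926 = 8056
60–74: 18122 × 0.914 = 16564
75–89: 3216 × 0.91 = 2927
90+: 14140 × 0.932 + 17424 × 0.425 = 13178 + 7405 = 20583
Population now: 0–14=2140, 15–29=2883, 30–44=6161, 45–59=8056, 60–74=16564, 75–89=2927, 90+=20583
Total after period 3: 2140 + 2883 + 6161 + 8056 + 16564 + 2927 + 20583 = 59314

59314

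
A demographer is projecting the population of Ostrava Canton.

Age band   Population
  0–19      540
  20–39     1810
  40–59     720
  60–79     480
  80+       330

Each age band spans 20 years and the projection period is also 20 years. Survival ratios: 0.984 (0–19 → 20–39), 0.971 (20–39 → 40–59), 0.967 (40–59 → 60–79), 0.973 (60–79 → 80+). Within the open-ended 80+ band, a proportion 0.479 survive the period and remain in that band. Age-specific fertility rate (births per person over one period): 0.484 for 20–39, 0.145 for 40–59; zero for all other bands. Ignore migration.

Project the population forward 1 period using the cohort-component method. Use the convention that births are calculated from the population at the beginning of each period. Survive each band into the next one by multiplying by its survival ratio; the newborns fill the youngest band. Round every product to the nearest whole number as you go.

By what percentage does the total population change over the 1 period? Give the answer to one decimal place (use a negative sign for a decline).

[period 1]
Births: 1810 * 0.484 = 876  |  720 * 0.145 = 104 → 980
20–39: 540 * 0.984 = 531
40–59: 1810 * 0.971 = 1758
60–79: 720 * 0.967 = 696
80+: 480 * 0.973 + 330 * 0.479 = 467 + 158 = 625
→ [980, 531, 1758, 696, 625]
Total: 3880 → 4590; change = 710; percentage change = 18.3%

18.3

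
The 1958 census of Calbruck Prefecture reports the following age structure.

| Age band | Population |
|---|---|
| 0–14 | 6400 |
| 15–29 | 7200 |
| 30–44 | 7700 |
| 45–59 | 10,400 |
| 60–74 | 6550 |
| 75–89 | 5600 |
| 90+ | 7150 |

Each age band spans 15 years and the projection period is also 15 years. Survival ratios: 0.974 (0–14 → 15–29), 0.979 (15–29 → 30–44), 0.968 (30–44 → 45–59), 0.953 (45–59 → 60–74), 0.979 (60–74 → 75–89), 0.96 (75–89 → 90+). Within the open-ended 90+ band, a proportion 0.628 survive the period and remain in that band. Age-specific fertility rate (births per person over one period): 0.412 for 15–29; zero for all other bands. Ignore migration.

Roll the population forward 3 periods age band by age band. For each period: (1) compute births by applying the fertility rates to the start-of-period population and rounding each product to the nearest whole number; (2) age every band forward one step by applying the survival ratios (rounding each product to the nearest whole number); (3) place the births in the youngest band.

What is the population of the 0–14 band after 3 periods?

Let group 1 be 0–14 through group 7 = 90+.
Period 1:
Births: 7200 × 0.412 = 2966
Group 2: 6400 × 0.974 = 6234
Group 3: 7200 × 0.979 = 7049
Group 4: 7700 × 0.968 = 7454
Group 5: 10400 × 0.953 = 9911
Group 6: 6550 × 0.979 = 6412
Group 7: 5600 × 0.96 + 7150 × 0.628 = 5376 + 4490 = 9866
→ [2966, 6234, 7049, 7454, 9911, 6412, 9866]
Period 2:
Births: 6234 × 0.412 = 2568
Group 2: 2966 × 0.974 = 2889
Group 3: 6234 × 0.979 = 6103
Group 4: 7049 × 0.968 = 6823
Group 5: 7454 × 0.953 = 7104
Group 6: 9911 × 0.979 = 9703
Group 7: 6412 × 0.96 + 9866 × 0.628 = 6156 + 6196 = 12352
→ [2568, 2889, 6103, 6823, 7104, 9703, 12352]
Period 3:
Births: 2889 × 0.412 = 1190
Group 2: 2568 × 0.974 = 2501
Group 3: 2889 × 0.979 = 2828
Group 4: 6103 × 0.968 = 5908
Group 5: 6823 × 0.953 = 6502
Group 6: 7104 × 0.979 = 6955
Group 7: 9703 × 0.96 + 12352 × 0.628 = 9315 + 7757 = 17072
→ [1190, 2501, 2828, 5908, 6502, 6955, 17072]

1190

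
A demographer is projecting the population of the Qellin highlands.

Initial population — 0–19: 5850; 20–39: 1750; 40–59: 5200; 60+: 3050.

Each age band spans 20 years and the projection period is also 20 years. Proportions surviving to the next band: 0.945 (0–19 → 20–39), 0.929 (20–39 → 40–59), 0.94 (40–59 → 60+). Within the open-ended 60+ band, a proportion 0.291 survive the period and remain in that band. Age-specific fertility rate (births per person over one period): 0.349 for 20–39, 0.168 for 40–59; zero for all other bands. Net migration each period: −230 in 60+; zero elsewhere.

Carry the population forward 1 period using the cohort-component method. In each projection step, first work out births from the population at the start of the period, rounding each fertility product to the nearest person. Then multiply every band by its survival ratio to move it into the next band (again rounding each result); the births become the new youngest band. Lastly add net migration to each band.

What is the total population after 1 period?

After projecting period 1:
Births: 1750 * 0.349 = 611  |  5200 * 0.168 = 874 — total 1485
20–39: 5850 * 0.945 = 5528
40–59: 1750 * 0.929 = 1626
60+: 5200 * 0.94 + 3050 * 0.291 = 4888 + 888 = 5776
Net migration: 60+ − 230 → 5546
→ [1485, 5528, 1626, 5546]
Total after period 1: 1485 + 5528 + 1626 + 5546 = 14185

14185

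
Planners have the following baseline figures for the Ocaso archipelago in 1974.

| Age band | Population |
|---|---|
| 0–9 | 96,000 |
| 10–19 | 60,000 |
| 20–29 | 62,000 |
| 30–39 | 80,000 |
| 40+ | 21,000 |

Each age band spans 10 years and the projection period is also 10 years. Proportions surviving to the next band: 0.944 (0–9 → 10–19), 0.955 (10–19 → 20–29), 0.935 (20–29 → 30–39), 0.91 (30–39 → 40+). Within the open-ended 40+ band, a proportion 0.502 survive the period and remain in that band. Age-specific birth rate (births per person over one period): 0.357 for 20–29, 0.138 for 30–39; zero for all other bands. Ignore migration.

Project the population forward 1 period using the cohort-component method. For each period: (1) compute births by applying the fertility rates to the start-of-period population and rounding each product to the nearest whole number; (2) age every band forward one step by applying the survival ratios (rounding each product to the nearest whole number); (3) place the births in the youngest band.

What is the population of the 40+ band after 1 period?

After projecting period 1:
Births: 62000 × 0.357 = 22134  |  80000 × 0.138 = 11040 — total 33174
10–19: 96000 × 0.944 = 90624
20–29: 60000 × 0.955 = 57300
30–39: 62000 × 0.935 = 57970
40+: 80000 × 0.91 + 21000 × 0.502 = 72800 + 10542 = 83342
Giving 33174 / 90624 / 57300 / 57970 / 83342.

83342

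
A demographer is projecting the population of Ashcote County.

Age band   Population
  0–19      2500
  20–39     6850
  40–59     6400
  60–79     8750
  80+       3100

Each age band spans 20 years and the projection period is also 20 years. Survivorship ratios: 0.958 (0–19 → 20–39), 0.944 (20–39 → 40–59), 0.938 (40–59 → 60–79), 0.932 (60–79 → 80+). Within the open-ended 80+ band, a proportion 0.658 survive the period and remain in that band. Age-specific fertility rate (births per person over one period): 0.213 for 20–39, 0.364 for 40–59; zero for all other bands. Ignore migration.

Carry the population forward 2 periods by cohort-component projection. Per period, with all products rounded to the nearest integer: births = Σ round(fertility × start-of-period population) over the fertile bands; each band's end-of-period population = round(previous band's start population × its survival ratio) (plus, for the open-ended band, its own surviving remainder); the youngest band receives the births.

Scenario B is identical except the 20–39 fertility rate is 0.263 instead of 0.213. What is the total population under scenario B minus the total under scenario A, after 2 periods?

448

Numbering the groups 1..5 from youngest to oldest:
[period 1]
Births: 6850 * 0.213 = 1459  |  6400 * 0.364 = 2330 → total 3789
Group 2: 2500 * 0.958 = 2395
Group 3: 6850 * 0.944 = 6466
Group 4: 6400 * 0.938 = 6003
Group 5: 8750 * 0.932 + 3100 * 0.658 = 8155 + 2040 = 10195
Population now: 0–19=3789, 20–39=2395, 40–59=6466, 60–79=6003, 80+=10195
[period 2]
Births: 2395 * 0.213 = 510  |  6466 * 0.364 = 2354 → total 2864
Group 2: 3789 * 0.958 = 3630
Group 3: 2395 * 0.944 = 2261
Group 4: 6466 * 0.938 = 6065
Group 5: 6003 * 0.932 + 10195 * 0.658 = 5595 + 6708 = 12303
Population now: 0–19=2864, 20–39=3630, 40–59=2261, 60–79=6065, 80+=12303
Scenario A total after 2 periods: 27123
Scenario B projection —
[period 1]
Births: 6850 * 0.263 = 1802  |  6400 * 0.364 = 2330 → total 4132
Group 2: 2500 * 0.958 = 2395
Group 3: 6850 * 0.944 = 6466
Group 4: 6400 * 0.938 = 6003
Group 5: 8750 * 0.932 + 3100 * 0.658 = 8155 + 2040 = 10195
Population now: 0–19=4132, 20–39=2395, 40–59=6466, 60–79=6003, 80+=10195
[period 2]
Births: 2395 * 0.263 = 630  |  6466 * 0.364 = 2354 → total 2984
Group 2: 4132 * 0.958 = 3958
Group 3: 2395 * 0.944 = 2261
Group 4: 6466 * 0.938 = 6065
Group 5: 6003 * 0.932 + 10195 * 0.658 = 5595 + 6708 = 12303
Population now: 0–19=2984, 20–39=3958, 40–59=2261, 60–79=6065, 80+=12303
Scenario B total after 2 periods: 27571
Difference B − A = 27571 − 27123 = 448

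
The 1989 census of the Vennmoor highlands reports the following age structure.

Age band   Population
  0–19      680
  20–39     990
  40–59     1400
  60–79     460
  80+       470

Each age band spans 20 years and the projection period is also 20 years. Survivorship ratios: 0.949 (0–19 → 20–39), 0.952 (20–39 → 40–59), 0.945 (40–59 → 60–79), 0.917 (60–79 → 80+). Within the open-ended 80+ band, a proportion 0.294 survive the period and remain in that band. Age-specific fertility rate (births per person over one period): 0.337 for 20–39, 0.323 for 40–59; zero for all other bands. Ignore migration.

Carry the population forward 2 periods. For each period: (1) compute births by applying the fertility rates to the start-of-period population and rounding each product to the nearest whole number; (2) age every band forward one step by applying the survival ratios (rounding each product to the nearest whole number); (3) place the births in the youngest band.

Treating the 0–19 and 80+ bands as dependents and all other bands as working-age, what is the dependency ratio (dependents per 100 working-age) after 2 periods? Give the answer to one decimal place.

Numbering the groups 1..5 from youngest to oldest:
After projecting period 1:
Births: 990 * 0.337 = 334 ; 1400 * 0.323 = 452 — total 786
Group 2: 680 * 0.949 = 645
Group 3: 990 * 0.952 = 942
Group 4: 1400 * 0.945 = 1323
Group 5: 460 * 0.917 + 470 * 0.294 = 422 + 138 = 560
→ [786, 645, 942, 1323, 560]
After projecting period 2:
Births: 645 * 0.337 = 217 ; 942 * 0.323 = 304 — total 521
Group 2: 786 * 0.949 = 746
Group 3: 645 * 0.952 = 614
Group 4: 942 * 0.945 = 890
Group 5: 1323 * 0.917 + 560 * 0.294 = 1213 + 165 = 1378
→ [521, 746, 614, 890, 1378]
Dependents (band 0–19 + band 80+) = 521 + 1378 = 1899; working-age = 2250; ratio = 1899/2250 × 100 = 84.4

84.4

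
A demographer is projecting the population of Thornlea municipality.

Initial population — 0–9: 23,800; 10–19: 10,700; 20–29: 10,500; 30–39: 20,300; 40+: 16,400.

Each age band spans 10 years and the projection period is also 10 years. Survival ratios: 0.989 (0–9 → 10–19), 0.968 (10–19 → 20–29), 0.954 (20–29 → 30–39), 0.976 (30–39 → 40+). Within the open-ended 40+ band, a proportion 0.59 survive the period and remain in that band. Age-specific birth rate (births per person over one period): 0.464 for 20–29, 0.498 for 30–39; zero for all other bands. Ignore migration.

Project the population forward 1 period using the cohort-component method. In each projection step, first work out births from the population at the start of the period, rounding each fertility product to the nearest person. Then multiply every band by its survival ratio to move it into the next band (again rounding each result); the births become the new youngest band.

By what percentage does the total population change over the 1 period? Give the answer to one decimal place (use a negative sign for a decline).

8.2

Call the groups 1 to 5, youngest first.
After projecting period 1:
Births: 10500 × 0.464 = 4872, 20300 × 0.498 = 10109 → total 14981
Group 2: 23800 × 0.989 = 23538
Group 3: 10700 × 0.968 = 10358
Group 4: 10500 × 0.954 = 10017
Group 5: 20300 × 0.976 + 16400 × 0.59 = 19813 + 9676 = 29489
End of period: [14981, 23538, 10358, 10017, 29489]
Total: 81700 → 88383; change = 6683; percentage change = 8.2%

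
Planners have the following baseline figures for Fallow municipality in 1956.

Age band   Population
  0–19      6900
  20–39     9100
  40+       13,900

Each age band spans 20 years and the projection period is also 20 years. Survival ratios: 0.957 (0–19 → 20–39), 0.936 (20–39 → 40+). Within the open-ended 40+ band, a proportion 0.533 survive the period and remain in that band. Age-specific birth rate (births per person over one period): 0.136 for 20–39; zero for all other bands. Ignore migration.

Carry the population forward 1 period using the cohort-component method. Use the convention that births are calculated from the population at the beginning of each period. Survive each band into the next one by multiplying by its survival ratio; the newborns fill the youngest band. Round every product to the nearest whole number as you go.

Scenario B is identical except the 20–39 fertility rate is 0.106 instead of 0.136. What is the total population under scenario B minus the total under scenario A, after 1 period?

Period 1:
Births: 9100 × 0.136 = 1238
20–39: 6900 × 0.957 = 6603
40+: 9100 × 0.936 + 13900 × 0.533 = 8518 + 7409 = 15927
→ [1238, 6603, 15927]
Scenario A total after 1 period: 23768
Scenario B projection —
Period 1:
Births: 9100 × 0.106 = 965
20–39: 6900 × 0.957 = 6603
40+: 9100 × 0.936 + 13900 × 0.533 = 8518 + 7409 = 15927
→ [965, 6603, 15927]
Scenario B total after 1 period: 23495
Difference B − A = 23495 − 23768 = -273

-273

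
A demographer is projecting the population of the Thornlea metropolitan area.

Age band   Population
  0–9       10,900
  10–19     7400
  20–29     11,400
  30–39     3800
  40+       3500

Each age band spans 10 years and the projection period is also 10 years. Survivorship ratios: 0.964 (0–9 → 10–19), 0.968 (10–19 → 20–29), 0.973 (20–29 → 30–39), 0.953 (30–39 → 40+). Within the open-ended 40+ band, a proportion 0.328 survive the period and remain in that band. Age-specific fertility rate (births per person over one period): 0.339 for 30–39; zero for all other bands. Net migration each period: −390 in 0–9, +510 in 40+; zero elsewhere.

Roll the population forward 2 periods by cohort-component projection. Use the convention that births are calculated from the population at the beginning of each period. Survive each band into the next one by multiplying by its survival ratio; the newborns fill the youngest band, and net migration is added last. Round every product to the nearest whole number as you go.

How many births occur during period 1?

— Period 1 —
Births: 3800 * 0.339 = 1288
10–19: 10900 * 0.964 = 10508
20–29: 7400 * 0.968 = 7163
30–39: 11400 * 0.973 = 11092
40+: 3800 * 0.953 + 3500 * 0.328 = 3621 + 1148 = 4769
Net migration: 0–9 − 390 → 898; 40+ + 510 → 5279
Giving 898 / 10508 / 7163 / 11092 / 5279.

1288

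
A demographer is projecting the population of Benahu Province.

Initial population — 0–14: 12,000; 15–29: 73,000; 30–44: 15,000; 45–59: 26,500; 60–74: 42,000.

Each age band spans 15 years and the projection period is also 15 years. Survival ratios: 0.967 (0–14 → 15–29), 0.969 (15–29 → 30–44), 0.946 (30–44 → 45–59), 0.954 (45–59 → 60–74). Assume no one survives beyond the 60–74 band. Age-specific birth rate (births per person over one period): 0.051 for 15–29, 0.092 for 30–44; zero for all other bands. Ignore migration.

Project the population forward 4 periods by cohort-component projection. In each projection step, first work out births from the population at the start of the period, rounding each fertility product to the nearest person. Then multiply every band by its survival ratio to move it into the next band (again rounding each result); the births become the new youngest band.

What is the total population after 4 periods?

23359

[period 1]
Births: 73000 × 0.051 = 3723, 15000 × 0.092 = 1380 → total 5103
15–29: 12000 × 0.967 = 11604
30–44: 73000 × 0.969 = 70737
45–59: 15000 × 0.946 = 14190
60–74: 26500 × 0.954 = 25281
Giving 5103 / 11604 / 70737 / 14190 / 25281.
[period 2]
Births: 11604 × 0.051 = 592, 70737 × 0.092 = 6508 → total 7100
15–29: 5103 × 0.967 = 4935
30–44: 11604 × 0.969 = 11244
45–59: 70737 × 0.946 = 66917
60–74: 14190 × 0.954 = 13537
Giving 7100 / 4935 / 11244 / 66917 / 13537.
[period 3]
Births: 4935 × 0.051 = 252, 11244 × 0.092 = 1034 → total 1286
15–29: 7100 × 0.967 = 6866
30–44: 4935 × 0.969 = 4782
45–59: 11244 × 0.946 = 10637
60–74: 66917 × 0.954 = 63839
Giving 1286 / 6866 / 4782 / 10637 / 63839.
[period 4]
Births: 6866 × 0.051 = 350, 4782 × 0.092 = 440 → total 790
15–29: 1286 × 0.967 = 1244
30–44: 6866 × 0.969 = 6653
45–59: 4782 × 0.946 = 4524
60–74: 10637 × 0.954 = 10148
Giving 790 / 1244 / 6653 / 4524 / 10148.
Total after period 4: 790 + 1244 + 6653 + 4524 + 10148 = 23359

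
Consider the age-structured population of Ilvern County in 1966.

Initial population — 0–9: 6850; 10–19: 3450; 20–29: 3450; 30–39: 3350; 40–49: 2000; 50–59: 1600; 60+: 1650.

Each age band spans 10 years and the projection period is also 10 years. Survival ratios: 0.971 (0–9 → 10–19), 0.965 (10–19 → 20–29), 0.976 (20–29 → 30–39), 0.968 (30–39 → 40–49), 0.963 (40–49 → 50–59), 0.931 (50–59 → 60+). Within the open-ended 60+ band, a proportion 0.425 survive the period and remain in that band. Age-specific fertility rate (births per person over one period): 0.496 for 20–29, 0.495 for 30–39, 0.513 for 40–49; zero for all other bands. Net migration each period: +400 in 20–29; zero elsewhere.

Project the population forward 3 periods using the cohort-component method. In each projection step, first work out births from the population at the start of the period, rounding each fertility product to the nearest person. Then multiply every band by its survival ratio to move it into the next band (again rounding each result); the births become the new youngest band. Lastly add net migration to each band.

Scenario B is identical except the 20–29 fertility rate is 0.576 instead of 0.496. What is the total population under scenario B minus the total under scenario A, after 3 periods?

Numbering the bands 1..7 from youngest to oldest:
— Period 1 —
Births: 3450 * 0.496 = 1711 ; 3350 * 0.495 = 1658 ; 2000 * 0.513 = 1026 → total 4395
Band 2: 6850 * 0.971 = 6651
Band 3: 3450 * 0.965 = 3329
Band 4: 3450 * 0.976 = 3367
Band 5: 3350 * 0.968 = 3243
Band 6: 2000 * 0.963 = 1926
Band 7: 1600 * 0.931 + 1650 * 0.425 = 1490 + 701 = 2191
Net migration: Band 3 + 400 → 3729
Giving 4395 / 6651 / 3729 / 3367 / 3243 / 1926 / 2191.
— Period 2 —
Births: 3729 * 0.496 = 1850 ; 3367 * 0.495 = 1667 ; 3243 * 0.513 = 1664 → total 5181
Band 2: 4395 * 0.971 = 4268
Band 3: 6651 * 0.965 = 6418
Band 4: 3729 * 0.976 = 3640
Band 5: 3367 * 0.968 = 3259
Band 6: 3243 * 0.963 = 3123
Band 7: 1926 * 0.931 + 2191 * 0.425 = 1793 + 931 = 2724
Net migration: Band 3 + 400 → 6818
Giving 5181 / 4268 / 6818 / 3640 / 3259 / 3123 / 2724.
— Period 3 —
Births: 6818 * 0.496 = 3382 ; 3640 * 0.495 = 1802 ; 3259 * 0.513 = 1672 → total 6856
Band 2: 5181 * 0.971 = 5031
Band 3: 4268 * 0.965 = 4119
Band 4: 6818 * 0.976 = 6654
Band 5: 3640 * 0.968 = 3524
Band 6: 3259 * 0.963 = 3138
Band 7: 3123 * 0.931 + 2724 * 0.425 = 2908 + 1158 = 4066
Net migration: Band 3 + 400 → 4519
Giving 6856 / 5031 / 4519 / 6654 / 3524 / 3138 / 4066.
Scenario A total after 3 periods: 33788
Scenario B projection —
— Period 1 —
Births: 3450 * 0.576 = 1987 ; 3350 * 0.495 = 1658 ; 2000 * 0.513 = 1026 → total 4671
Band 2: 6850 * 0.971 = 6651
Band 3: 3450 * 0.965 = 3329
Band 4: 3450 * 0.976 = 3367
Band 5: 3350 * 0.968 = 3243
Band 6: 2000 * 0.963 = 1926
Band 7: 1600 * 0.931 + 1650 * 0.425 = 1490 + 701 = 2191
Net migration: Band 3 + 400 → 3729
Giving 4671 / 6651 / 3729 / 3367 / 3243 / 1926 / 2191.
— Period 2 —
Births: 3729 * 0.576 = 2148 ; 3367 * 0.495 = 1667 ; 3243 * 0.513 = 1664 → total 5479
Band 2: 4671 * 0.971 = 4536
Band 3: 6651 * 0.965 = 6418
Band 4: 3729 * 0.976 = 3640
Band 5: 3367 * 0.968 = 3259
Band 6: 3243 * 0.963 = 3123
Band 7: 1926 * 0.931 + 2191 * 0.425 = 1793 + 931 = 2724
Net migration: Band 3 + 400 → 6818
Giving 5479 / 4536 / 6818 / 3640 / 3259 / 3123 / 2724.
— Period 3 —
Births: 6818 * 0.576 = 3927 ; 3640 * 0.495 = 1802 ; 3259 * 0.513 = 1672 → total 7401
Band 2: 5479 * 0.971 = 5320
Band 3: 4536 * 0.965 = 4377
Band 4: 6818 * 0.976 = 6654
Band 5: 3640 * 0.968 = 3524
Band 6: 3259 * 0.963 = 3138
Band 7: 3123 * 0.931 + 2724 * 0.425 = 2908 + 1158 = 4066
Net migration: Band 3 + 400 → 4777
Giving 7401 / 5320 / 4777 / 6654 / 3524 / 3138 / 4066.
Scenario B total after 3 periods: 34880
Difference B − A = 34880 − 33788 = 1092

1092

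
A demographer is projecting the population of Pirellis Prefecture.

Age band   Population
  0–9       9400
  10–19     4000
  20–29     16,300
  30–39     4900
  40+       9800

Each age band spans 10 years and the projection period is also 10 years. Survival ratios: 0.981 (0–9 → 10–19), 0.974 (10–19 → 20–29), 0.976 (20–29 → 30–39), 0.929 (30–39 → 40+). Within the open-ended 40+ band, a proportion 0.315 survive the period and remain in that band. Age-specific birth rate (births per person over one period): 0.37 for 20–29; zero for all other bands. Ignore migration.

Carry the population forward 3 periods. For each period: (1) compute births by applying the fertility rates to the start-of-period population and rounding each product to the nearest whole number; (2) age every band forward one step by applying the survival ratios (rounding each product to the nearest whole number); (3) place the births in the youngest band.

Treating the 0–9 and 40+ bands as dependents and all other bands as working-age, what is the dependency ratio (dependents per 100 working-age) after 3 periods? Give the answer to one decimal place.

Call the bands 1 to 5, youngest first.
— Period 1 —
Births: 16300 * 0.37 = 6031
Band 2: 9400 * 0.981 = 9221
Band 3: 4000 * 0.974 = 3896
Band 4: 16300 * 0.976 = 15909
Band 5: 4900 * 0.929 + 9800 * 0.315 = 4552 + 3087 = 7639
→ [6031, 9221, 3896, 15909, 7639]
— Period 2 —
Births: 3896 * 0.37 = 1442
Band 2: 6031 * 0.981 = 5916
Band 3: 9221 * 0.974 = 8981
Band 4: 3896 * 0.976 = 3802
Band 5: 15909 * 0.929 + 7639 * 0.315 = 14779 + 2406 = 17185
→ [1442, 5916, 8981, 3802, 17185]
— Period 3 —
Births: 8981 * 0.37 = 3323
Band 2: 1442 * 0.981 = 1415
Band 3: 5916 * 0.974 = 5762
Band 4: 8981 * 0.976 = 8765
Band 5: 3802 * 0.929 + 17185 * 0.315 = 3532 + 5413 = 8945
→ [3323, 1415, 5762, 8765, 8945]
Dependents (band 0–9 + band 40+) = 3323 + 8945 = 12268; working-age = 15942; ratio = 12268/15942 × 100 = 77.0

77.0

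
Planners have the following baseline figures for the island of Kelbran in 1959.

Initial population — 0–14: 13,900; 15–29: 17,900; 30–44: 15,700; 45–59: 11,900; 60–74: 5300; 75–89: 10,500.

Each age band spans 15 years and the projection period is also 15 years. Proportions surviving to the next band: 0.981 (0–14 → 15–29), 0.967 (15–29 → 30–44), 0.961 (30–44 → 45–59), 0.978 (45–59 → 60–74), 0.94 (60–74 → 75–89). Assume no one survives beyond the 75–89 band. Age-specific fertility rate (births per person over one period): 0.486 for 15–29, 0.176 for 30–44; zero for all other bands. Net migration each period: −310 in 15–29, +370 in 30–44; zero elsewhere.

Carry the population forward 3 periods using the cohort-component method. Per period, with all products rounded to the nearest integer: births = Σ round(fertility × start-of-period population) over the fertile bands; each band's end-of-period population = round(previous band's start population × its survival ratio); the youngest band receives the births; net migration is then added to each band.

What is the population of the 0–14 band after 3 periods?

7647

(Groups numbered youngest = 1 to oldest = 6.)
[period 1]
Births: 17900 × 0.486 = 8699  |  15700 × 0.176 = 2763 → 11462
Group 2: 13900 × 0.981 = 13636
Group 3: 17900 × 0.967 = 17309
Group 4: 15700 × 0.961 = 15088
Group 5: 11900 × 0.978 = 11638
Group 6: 5300 × 0.94 = 4982
Net migration: Group 2 − 310 → 13326; Group 3 + 370 → 17679
Population now: 0–14=11462, 15–29=13326, 30–44=17679, 45–59=15088, 60–74=11638, 75–89=4982
[period 2]
Births: 13326 × 0.486 = 6476  |  17679 × 0.176 = 3112 → 9588
Group 2: 11462 × 0.981 = 11244
Group 3: 13326 × 0.967 = 12886
Group 4: 17679 × 0.961 = 16990
Group 5: 15088 × 0.978 = 14756
Group 6: 11638 × 0.94 = 10940
Net migration: Group 2 − 310 → 10934; Group 3 + 370 → 13256
Population now: 0–14=9588, 15–29=10934, 30–44=13256, 45–59=16990, 60–74=14756, 75–89=10940
[period 3]
Births: 10934 × 0.486 = 5314  |  13256 × 0.176 = 2333 → 7647
Group 2: 9588 × 0.981 = 9406
Group 3: 10934 × 0.967 = 10573
Group 4: 13256 × 0.961 = 12739
Group 5: 16990 × 0.978 = 16616
Group 6: 14756 × 0.94 = 13871
Net migration: Group 2 − 310 → 9096; Group 3 + 370 → 10943
Population now: 0–14=7647, 15–29=9096, 30–44=10943, 45–59=12739, 60–74=16616, 75–89=13871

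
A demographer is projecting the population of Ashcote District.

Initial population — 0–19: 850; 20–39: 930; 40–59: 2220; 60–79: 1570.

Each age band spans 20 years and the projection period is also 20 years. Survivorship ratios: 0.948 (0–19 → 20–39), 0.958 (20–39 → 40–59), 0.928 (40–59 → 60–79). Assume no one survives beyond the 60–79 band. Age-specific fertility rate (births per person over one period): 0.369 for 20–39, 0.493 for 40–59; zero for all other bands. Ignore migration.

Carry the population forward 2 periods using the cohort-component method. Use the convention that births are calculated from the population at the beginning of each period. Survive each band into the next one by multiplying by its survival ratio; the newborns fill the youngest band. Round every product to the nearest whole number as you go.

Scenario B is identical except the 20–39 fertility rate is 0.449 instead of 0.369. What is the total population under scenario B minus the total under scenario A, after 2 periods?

After projecting period 1:
Births: 930 * 0.369 = 343  |  2220 * 0.493 = 1094 → 1437
20–39: 850 * 0.948 = 806
40–59: 930 * 0.958 = 891
60–79: 2220 * 0.928 = 2060
Giving 1437 / 806 / 891 / 2060.
After projecting period 2:
Births: 806 * 0.369 = 297  |  891 * 0.493 = 439 → 736
20–39: 1437 * 0.948 = 1362
40–59: 806 * 0.958 = 772
60–79: 891 * 0.928 = 827
Giving 736 / 1362 / 772 / 827.
Scenario A total after 2 periods: 3697
Scenario B projection —
After projecting period 1:
Births: 930 * 0.449 = 418  |  2220 * 0.493 = 1094 → 1512
20–39: 850 * 0.948 = 806
40–59: 930 * 0.958 = 891
60–79: 2220 * 0.928 = 2060
Giving 1512 / 806 / 891 / 2060.
After projecting period 2:
Births: 806 * 0.449 = 362  |  891 * 0.493 = 439 → 801
20–39: 1512 * 0.948 = 1433
40–59: 806 * 0.958 = 772
60–79: 891 * 0.928 = 827
Giving 801 / 1433 / 772 / 827.
Scenario B total after 2 periods: 3833
Difference B − A = 3833 − 3697 = 136

136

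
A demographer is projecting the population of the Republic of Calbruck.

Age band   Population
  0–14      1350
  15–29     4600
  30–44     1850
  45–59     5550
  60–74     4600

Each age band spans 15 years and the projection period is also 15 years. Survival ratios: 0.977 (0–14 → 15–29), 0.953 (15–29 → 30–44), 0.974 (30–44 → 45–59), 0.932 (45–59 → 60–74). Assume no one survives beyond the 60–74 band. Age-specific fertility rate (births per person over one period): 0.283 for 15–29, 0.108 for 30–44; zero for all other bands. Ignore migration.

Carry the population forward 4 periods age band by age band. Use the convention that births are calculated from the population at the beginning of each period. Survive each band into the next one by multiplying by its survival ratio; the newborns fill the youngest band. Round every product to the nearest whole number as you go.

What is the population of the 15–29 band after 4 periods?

Call the bands 1 to 5, youngest first.
Period 1.
Births: 4600 × 0.283 = 1302, 1850 × 0.108 = 200 → total 1502
Band 2: 1350 × 0.977 = 1319
Band 3: 4600 × 0.953 = 4384
Band 4: 1850 × 0.974 = 1802
Band 5: 5550 × 0.932 = 5173
→ [1502, 1319, 4384, 1802, 5173]
Period 2.
Births: 1319 × 0.283 = 373, 4384 × 0.108 = 473 → total 846
Band 2: 1502 × 0.977 = 1467
Band 3: 1319 × 0.953 = 1257
Band 4: 4384 × 0.974 = 4270
Band 5: 1802 × 0.932 = 1679
→ [846, 1467, 1257, 4270, 1679]
Period 3.
Births: 1467 × 0.283 = 415, 1257 × 0.108 = 136 → total 551
Band 2: 846 × 0.977 = 827
Band 3: 1467 × 0.953 = 1398
Band 4: 1257 × 0.974 = 1224
Band 5: 4270 × 0.932 = 3980
→ [551, 827, 1398, 1224, 3980]
Period 4.
Births: 827 × 0.283 = 234, 1398 × 0.108 = 151 → total 385
Band 2: 551 × 0.977 = 538
Band 3: 827 × 0.953 = 788
Band 4: 1398 × 0.974 = 1362
Band 5: 1224 × 0.932 = 1141
→ [385, 538, 788, 1362, 1141]

538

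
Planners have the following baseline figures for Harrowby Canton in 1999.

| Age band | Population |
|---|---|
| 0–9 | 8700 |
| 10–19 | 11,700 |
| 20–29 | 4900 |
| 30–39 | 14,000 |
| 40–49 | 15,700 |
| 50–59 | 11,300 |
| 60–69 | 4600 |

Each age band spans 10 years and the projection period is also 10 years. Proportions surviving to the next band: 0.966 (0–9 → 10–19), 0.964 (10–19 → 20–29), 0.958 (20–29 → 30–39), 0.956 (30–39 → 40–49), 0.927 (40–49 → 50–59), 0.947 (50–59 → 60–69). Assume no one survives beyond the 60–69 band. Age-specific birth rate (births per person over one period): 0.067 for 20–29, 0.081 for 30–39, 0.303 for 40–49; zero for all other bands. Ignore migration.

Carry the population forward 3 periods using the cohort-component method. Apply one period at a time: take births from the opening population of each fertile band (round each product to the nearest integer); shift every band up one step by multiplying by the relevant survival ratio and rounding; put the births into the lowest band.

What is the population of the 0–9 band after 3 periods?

Period 1:
Births: 4900 × 0.067 = 328  |  14000 × 0.081 = 1134  |  15700 × 0.303 = 4757 ⇒ total 6219
10–19: 8700 × 0.966 = 8404
20–29: 11700 × 0.964 = 11279
30–39: 4900 × 0.958 = 4694
40–49: 14000 × 0.956 = 13384
50–59: 15700 × 0.927 = 14554
60–69: 11300 × 0.947 = 10701
Giving 6219 / 8404 / 11279 / 4694 / 13384 / 14554 / 10701.
Period 2:
Births: 11279 × 0.067 = 756  |  4694 × 0.081 = 380  |  13384 × 0.303 = 4055 ⇒ total 5191
10–19: 6219 × 0.966 = 6008
20–29: 8404 × 0.964 = 8101
30–39: 11279 × 0.958 = 10805
40–49: 4694 × 0.956 = 4487
50–59: 13384 × 0.927 = 12407
60–69: 14554 × 0.947 = 13783
Giving 5191 / 6008 / 8101 / 10805 / 4487 / 12407 / 13783.
Period 3:
Births: 8101 × 0.067 = 543  |  10805 × 0.081 = 875  |  4487 × 0.303 = 1360 ⇒ total 2778
10–19: 5191 × 0.966 = 5015
20–29: 6008 × 0.964 = 5792
30–39: 8101 × 0.958 = 7761
40–49: 10805 × 0.956 = 10330
50–59: 4487 × 0.927 = 4159
60–69: 12407 × 0.947 = 11749
Giving 2778 / 5015 / 5792 / 7761 / 10330 / 4159 / 11749.

2778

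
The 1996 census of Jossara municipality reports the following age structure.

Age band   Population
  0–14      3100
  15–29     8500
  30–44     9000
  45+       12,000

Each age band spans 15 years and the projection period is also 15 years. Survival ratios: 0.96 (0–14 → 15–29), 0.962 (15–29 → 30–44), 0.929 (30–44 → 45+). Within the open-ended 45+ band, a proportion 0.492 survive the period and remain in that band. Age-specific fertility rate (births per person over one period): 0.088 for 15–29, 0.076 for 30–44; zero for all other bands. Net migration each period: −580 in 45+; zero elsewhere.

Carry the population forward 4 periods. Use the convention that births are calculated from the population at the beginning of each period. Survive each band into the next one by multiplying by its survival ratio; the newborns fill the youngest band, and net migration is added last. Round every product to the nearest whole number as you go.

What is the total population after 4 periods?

6318

Period 1:
Births: 8500 × 0.088 = 748 ; 9000 × 0.076 = 684 — total 1432
15–29: 3100 × 0.96 = 2976
30–44: 8500 × 0.962 = 8177
45+: 9000 × 0.929 + 12000 × 0.492 = 8361 + 5904 = 14265
Net migration: 45+ − 580 → 13685
Giving 1432 / 2976 / 8177 / 13685.
Period 2:
Births: 2976 × 0.088 = 262 ; 8177 × 0.076 = 621 — total 883
15–29: 1432 × 0.96 = 1375
30–44: 2976 × 0.962 = 2863
45+: 8177 × 0.929 + 13685 × 0.492 = 7596 + 6733 = 14329
Net migration: 45+ − 580 → 13749
Giving 883 / 1375 / 2863 / 13749.
Period 3:
Births: 1375 × 0.088 = 121 ; 2863 × 0.076 = 218 — total 339
15–29: 883 × 0.96 = 848
30–44: 1375 × 0.962 = 1323
45+: 2863 × 0.929 + 13749 × 0.492 = 2660 + 6765 = 9425
Net migration: 45+ − 580 → 8845
Giving 339 / 848 / 1323 / 8845.
Period 4:
Births: 848 × 0.088 = 75 ; 1323 × 0.076 = 101 — total 176
15–29: 339 × 0.96 = 325
30–44: 848 × 0.962 = 816
45+: 1323 × 0.929 + 8845 × 0.492 = 1229 + 4352 = 5581
Net migration: 45+ − 580 → 5001
Giving 176 / 325 / 816 / 5001.
Total after period 4: 176 + 325 + 816 + 5001 = 6318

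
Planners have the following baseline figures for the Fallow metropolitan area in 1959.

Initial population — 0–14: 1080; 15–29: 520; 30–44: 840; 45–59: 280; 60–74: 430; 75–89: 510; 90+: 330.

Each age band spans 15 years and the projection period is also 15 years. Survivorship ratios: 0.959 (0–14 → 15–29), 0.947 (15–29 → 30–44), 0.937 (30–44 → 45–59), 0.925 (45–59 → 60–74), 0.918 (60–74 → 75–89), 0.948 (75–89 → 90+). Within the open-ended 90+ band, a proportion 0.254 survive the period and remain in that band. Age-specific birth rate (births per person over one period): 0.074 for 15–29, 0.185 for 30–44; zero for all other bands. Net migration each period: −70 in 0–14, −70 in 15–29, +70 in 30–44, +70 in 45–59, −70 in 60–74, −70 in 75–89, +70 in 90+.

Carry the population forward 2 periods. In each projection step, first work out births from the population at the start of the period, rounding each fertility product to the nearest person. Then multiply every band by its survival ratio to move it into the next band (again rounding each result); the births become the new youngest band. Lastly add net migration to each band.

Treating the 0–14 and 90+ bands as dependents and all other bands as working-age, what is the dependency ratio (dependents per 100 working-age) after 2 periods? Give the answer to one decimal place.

Call the groups 1 to 7, youngest first.
Period 1:
Births: 520 × 0.074 = 38 ; 840 × 0.185 = 155 ⇒ total 193
Group 2: 1080 × 0.959 = 1036
Group 3: 520 × 0.947 = 492
Group 4: 840 × 0.937 = 787
Group 5: 280 × 0.925 = 259
Group 6: 430 × 0.918 = 395
Group 7: 510 × 0.948 + 330 × 0.254 = 483 + 84 = 567
Net migration: Group 1 − 70 → 123; Group 2 − 70 → 966; Group 3 + 70 → 562; Group 4 + 70 → 857; Group 5 − 70 → 189; Group 6 − 70 → 325; Group 7 + 70 → 637
Giving 123 / 966 / 562 / 857 / 189 / 325 / 637.
Period 2:
Births: 966 × 0.074 = 71 ; 562 × 0.185 = 104 ⇒ total 175
Group 2: 123 × 0.959 = 118
Group 3: 966 × 0.947 = 915
Group 4: 562 × 0.937 = 527
Group 5: 857 × 0.925 = 793
Group 6: 189 × 0.918 = 174
Group 7: 325 × 0.948 + 637 × 0.254 = 308 + 162 = 470
Net migration: Group 1 − 70 → 105; Group 2 − 70 → 48; Group 3 + 70 → 985; Group 4 + 70 → 597; Group 5 − 70 → 723; Group 6 − 70 → 104; Group 7 + 70 → 540
Giving 105 / 48 / 985 / 597 / 723 / 104 / 540.
Dependents (band 0–14 + band 90+) = 105 + 540 = 645; working-age = 2457; ratio = 645/2457 × 100 = 26.3

26.3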